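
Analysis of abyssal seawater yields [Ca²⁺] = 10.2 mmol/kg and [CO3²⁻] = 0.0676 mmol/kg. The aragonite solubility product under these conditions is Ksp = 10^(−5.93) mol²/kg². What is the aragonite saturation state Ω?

Ksp = 10^(−5.93) = 1.175×10^-6
Ω = [Ca²⁺][CO3²⁻]/Ksp = (10.2×10^-3)(0.0676×10^-3) / 1.175×10^-6 = 0.587

Ω = 0.587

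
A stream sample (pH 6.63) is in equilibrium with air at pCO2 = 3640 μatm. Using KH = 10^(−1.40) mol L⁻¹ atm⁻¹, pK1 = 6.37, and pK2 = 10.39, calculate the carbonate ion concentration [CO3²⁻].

[CO2*] = KH · pCO2 = 10^(−1.40) × 3640×10^-6 = 1.449×10^-4 mol/L
α₀ = 1/(1 + K1/[H⁺] + K1K2/[H⁺]²) = 1/(1 + 10^+0.26 + 10^-3.50) = 0.3546
DIC = [CO2*]/α₀ = 1.449×10^-4 / 0.3546 = 0.4087 mmol/L
[CO3²⁻] = α₂·DIC; α₂ = 0.0001121, so [CO3²⁻] = 0.0001121 × 0.4087 = 4.58×10^-5 mmol/L = 0.0458 μmol/L

[CO3²⁻] = 0.0458 μmol/L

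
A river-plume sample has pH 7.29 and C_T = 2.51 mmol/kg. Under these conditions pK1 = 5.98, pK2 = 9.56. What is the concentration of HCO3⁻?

α₁ = 1 / (1 + [H⁺]/K1 + K2/[H⁺]) = 1 / (1 + 10^-1.31 + 10^-2.27)
   = 1 / (1 + 0.048978 + 0.0053703) = 1/1.0543 = 0.9485
[HCO3⁻] = α₁ × DIC = 0.9485 × 2.51 = 2.38 mmol/kg

[HCO3⁻] = 2.38 mmol/kg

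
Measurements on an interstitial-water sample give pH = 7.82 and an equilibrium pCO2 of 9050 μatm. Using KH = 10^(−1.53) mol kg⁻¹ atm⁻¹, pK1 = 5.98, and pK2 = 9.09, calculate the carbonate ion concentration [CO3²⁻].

[CO2*] = KH · pCO2 = 10^(−1.53) × 9050×10^-6 = 2.671×10^-4 mol/kg
α₀ = 1/(1 + K1/[H⁺] + K1K2/[H⁺]²) = 1/(1 + 10^+1.84 + 10^+0.57) = 0.01353
DIC = [CO2*]/α₀ = 2.671×10^-4 / 0.01353 = 19.74 mmol/kg
[CO3²⁻] = α₂·DIC; α₂ = 0.05028, so [CO3²⁻] = 0.05028 × 19.74 = 0.992 mmol/kg

[CO3²⁻] = 0.992 mmol/kg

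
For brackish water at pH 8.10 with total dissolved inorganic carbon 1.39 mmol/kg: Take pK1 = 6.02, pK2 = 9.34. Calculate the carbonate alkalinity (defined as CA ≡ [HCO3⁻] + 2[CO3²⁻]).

CA = 1.45 mmol/kg

CA = [HCO3⁻] + 2[CO3²⁻] = (α₁ + 2α₂)·DIC
At pH 8.10: [H⁺]/K1 = 10^-2.08 = 0.0083176, K2/[H⁺] = 10^-1.24 = 0.057544
α₁ = 1/(1 + 0.0083176 + 0.057544) = 1/1.0659 = 0.9382; α₂ = α₁·K2/[H⁺] = 0.05399
α₁ + 2α₂ = 1.0462
CA = 1.0462 × 1.39 = 1.45 mmol/kg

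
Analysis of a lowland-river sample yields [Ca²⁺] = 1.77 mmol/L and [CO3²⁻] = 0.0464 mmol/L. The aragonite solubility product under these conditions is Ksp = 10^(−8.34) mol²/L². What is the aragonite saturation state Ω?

Ksp = 10^(−8.34) = 4.571×10^-9
Ω = [Ca²⁺][CO3²⁻]/Ksp = (1.77×10^-3)(0.0464×10^-3) / 4.571×10^-9 = 18.0

Ω = 18.0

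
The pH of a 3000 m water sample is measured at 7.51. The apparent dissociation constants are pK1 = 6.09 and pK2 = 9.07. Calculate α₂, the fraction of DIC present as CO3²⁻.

α₂ = 1 / (1 + [H⁺]/K2 + [H⁺]²/(K1K2)) = 1 / (1 + 10^+1.56 + 10^+0.14)
   = 1 / (1 + 36.308 + 1.3804) = 1/38.688 = 0.02585

α₂ = 0.0258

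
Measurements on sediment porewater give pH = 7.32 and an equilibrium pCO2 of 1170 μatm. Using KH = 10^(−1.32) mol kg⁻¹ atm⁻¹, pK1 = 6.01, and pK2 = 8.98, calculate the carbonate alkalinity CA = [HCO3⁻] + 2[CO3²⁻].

CA = 1.19 mmol/kg

[CO2*] = KH · pCO2 = 10^(−1.32) × 1170×10^-6 = 5.600×10^-5 mol/kg
α₀ = 1/(1 + K1/[H⁺] + K1K2/[H⁺]²) = 1/(1 + 10^+1.31 + 10^-0.35) = 0.04574
DIC = [CO2*]/α₀ = 5.600×10^-5 / 0.04574 = 1.224 mmol/kg
CA = (α₁ + 2α₂)·DIC = (0.9338 + 2×0.02043) × 1.224 = 1.19 mmol/kg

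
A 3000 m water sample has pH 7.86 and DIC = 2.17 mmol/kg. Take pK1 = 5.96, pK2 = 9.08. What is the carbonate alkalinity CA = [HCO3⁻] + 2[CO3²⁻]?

CA = [HCO3⁻] + 2[CO3²⁻] = (α₁ + 2α₂)·DIC
At pH 7.86: [H⁺]/K1 = 10^-1.90 = 0.012589, K2/[H⁺] = 10^-1.22 = 0.060256
α₁ = 1/(1 + 0.012589 + 0.060256) = 1/1.0728 = 0.9321; α₂ = α₁·K2/[H⁺] = 0.05616
α₁ + 2α₂ = 1.0444
CA = 1.0444 × 2.17 = 2.27 mmol/kg

CA = 2.27 mmol/kg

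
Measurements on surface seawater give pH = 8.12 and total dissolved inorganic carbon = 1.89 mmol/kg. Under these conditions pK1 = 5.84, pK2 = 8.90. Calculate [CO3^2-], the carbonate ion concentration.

[CO3²⁻] = 0.268 mmol/kg

α₂ = 1 / (1 + [H⁺]/K2 + [H⁺]²/(K1K2)) = 1 / (1 + 10^+0.78 + 10^-1.50)
   = 1 / (1 + 6.0256 + 0.031623) = 1/7.0572 = 0.1417
[CO3²⁻] = α₂ × DIC = 0.1417 × 1.89 = 0.268 mmol/kg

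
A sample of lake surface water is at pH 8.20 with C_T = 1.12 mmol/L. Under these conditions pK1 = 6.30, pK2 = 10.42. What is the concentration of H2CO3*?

[CO2*] = 13.8 μmol/L

α₀ = 1 / (1 + K1/[H⁺] + K1K2/[H⁺]²) = 1 / (1 + 10^+1.90 + 10^-0.32)
   = 1 / (1 + 79.433 + 0.47863) = 1/80.911 = 0.01236
[CO2*] = α₀ × DIC = 0.01236 × 1.12 = 0.0138 mmol/L = 13.8 μmol/L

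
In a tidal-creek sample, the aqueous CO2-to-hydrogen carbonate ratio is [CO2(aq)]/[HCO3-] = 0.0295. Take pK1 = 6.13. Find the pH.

From K1 = [H⁺][HCO3-]/[CO2(aq)]:  pH = pK1 − log₁₀([CO2(aq)]/[HCO3-])
log₁₀(0.0295) = -1.530
pH = 6.13 − (-1.530) = 7.66

pH = 7.66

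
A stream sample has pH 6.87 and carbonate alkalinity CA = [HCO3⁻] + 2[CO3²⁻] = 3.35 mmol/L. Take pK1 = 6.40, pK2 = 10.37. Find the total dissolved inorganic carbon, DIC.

CA = [HCO3⁻] + 2[CO3²⁻] = (α₁ + 2α₂)·DIC
At pH 6.87: [H⁺]/K1 = 10^-0.47 = 0.33884, K2/[H⁺] = 10^-3.50 = 0.00031623
α₁ = 1/(1 + 0.33884 + 0.00031623) = 1/1.3392 = 0.7467; α₂ = α₁·K2/[H⁺] = 0.0002361
α₁ + 2α₂ = 0.7472
DIC = CA / (α₁ + 2α₂) = 3.35 / 0.7472 = 4.48 mmol/L

DIC = 4.48 mmol/L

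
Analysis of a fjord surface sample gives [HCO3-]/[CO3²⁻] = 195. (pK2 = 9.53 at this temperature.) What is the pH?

pH = 7.24

From K2 = [H⁺][CO3²⁻]/[HCO3-]:  pH = pK2 − log₁₀([HCO3-]/[CO3²⁻])
log₁₀(195) = +2.290
pH = 9.53 − (+2.290) = 7.24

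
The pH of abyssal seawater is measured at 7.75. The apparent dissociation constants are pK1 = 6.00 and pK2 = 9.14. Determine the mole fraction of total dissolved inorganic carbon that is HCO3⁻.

α₁ = 1 / (1 + [H⁺]/K1 + K2/[H⁺]) = 1 / (1 + 10^-1.75 + 10^-1.39)
   = 1 / (1 + 0.017783 + 0.040738) = 1/1.0585 = 0.9447

α₁ = 0.945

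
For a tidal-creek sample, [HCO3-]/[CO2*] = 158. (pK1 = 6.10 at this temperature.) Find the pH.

pH = 8.30

From K1 = [H⁺][HCO3-]/[CO2*]:  pH = pK1 + log₁₀([HCO3-]/[CO2*])
log₁₀(158) = +2.199
pH = 6.10 + (+2.199) = 8.30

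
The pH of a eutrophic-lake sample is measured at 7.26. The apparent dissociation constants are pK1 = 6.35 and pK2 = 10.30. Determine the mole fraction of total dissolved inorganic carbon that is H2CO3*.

α₀ = 1 / (1 + K1/[H⁺] + K1K2/[H⁺]²) = 1 / (1 + 10^+0.91 + 10^-2.13)
   = 1 / (1 + 8.1283 + 0.0074131) = 1/9.1357 = 0.1095

α₀ = 0.109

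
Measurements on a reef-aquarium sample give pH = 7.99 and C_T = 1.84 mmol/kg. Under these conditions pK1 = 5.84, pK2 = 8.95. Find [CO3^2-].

α₂ = 1 / (1 + [H⁺]/K2 + [H⁺]²/(K1K2)) = 1 / (1 + 10^+0.96 + 10^-1.19)
   = 1 / (1 + 9.1201 + 0.064565) = 1/10.185 = 0.09819
[CO3²⁻] = α₂ × DIC = 0.09819 × 1.84 = 0.181 mmol/kg

[CO3²⁻] = 0.181 mmol/kg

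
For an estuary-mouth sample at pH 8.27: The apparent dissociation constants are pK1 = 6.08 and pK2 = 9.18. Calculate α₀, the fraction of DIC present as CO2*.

α₀ = 0.00572

α₀ = 1 / (1 + K1/[H⁺] + K1K2/[H⁺]²) = 1 / (1 + 10^+2.19 + 10^+1.28)
   = 1 / (1 + 154.88 + 19.055) = 1/174.94 = 0.005716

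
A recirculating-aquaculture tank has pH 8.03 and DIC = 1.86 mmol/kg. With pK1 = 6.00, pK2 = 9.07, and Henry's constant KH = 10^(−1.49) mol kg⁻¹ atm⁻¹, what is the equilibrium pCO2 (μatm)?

pCO2 = 487 μatm

α₀ = 1 / (1 + K1/[H⁺] + K1K2/[H⁺]²) = 1 / (1 + 10^+2.03 + 10^+0.99)
   = 1 / (1 + 107.15 + 9.7724) = 1/117.92 = 0.008480
[CO2*] = α₀ × DIC = 0.008480 × 1.86 = 0.01577 mmol/kg = 15.77 μmol/kg
pCO2 = [CO2*]/KH = 1.577×10^-5 / 3.236×10^-2 = 487 μatm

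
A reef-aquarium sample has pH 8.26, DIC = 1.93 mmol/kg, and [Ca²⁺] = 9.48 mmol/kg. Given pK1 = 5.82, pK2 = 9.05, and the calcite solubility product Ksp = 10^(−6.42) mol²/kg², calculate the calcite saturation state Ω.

α₂ = 1 / (1 + [H⁺]/K2 + [H⁺]²/(K1K2)) = 1 / (1 + 10^+0.79 + 10^-1.65)
   = 1 / (1 + 6.1660 + 0.022387) = 1/7.1883 = 0.1391
[CO3²⁻] = α₂ × DIC = 0.1391 × 1.93 = 0.2685 mmol/kg
Ksp = 10^(−6.42) = 3.802×10^-7
Ω = [Ca²⁺][CO3²⁻]/Ksp = (9.48×10^-3)(2.685×10^-4) / 3.802×10^-7 = 6.69

Ω = 6.69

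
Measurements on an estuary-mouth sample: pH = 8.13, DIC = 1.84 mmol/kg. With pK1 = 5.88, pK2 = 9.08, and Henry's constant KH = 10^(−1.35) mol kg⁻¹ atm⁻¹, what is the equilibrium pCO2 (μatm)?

pCO2 = 207 μatm

α₀ = 1 / (1 + K1/[H⁺] + K1K2/[H⁺]²) = 1 / (1 + 10^+2.25 + 10^+1.30)
   = 1 / (1 + 177.83 + 19.953) = 1/198.78 = 0.005031
[CO2*] = α₀ × DIC = 0.005031 × 1.84 = 0.009256 mmol/kg = 9.256 μmol/kg
pCO2 = [CO2*]/KH = 9.256×10^-6 / 4.467×10^-2 = 207 μatm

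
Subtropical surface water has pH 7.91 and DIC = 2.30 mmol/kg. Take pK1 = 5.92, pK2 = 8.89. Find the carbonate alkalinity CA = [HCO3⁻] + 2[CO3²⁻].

CA = [HCO3⁻] + 2[CO3²⁻] = (α₁ + 2α₂)·DIC
At pH 7.91: [H⁺]/K1 = 10^-1.99 = 0.010233, K2/[H⁺] = 10^-0.98 = 0.10471
α₁ = 1/(1 + 0.010233 + 0.10471) = 1/1.1149 = 0.8969; α₂ = α₁·K2/[H⁺] = 0.09392
α₁ + 2α₂ = 1.0847
CA = 1.0847 × 2.30 = 2.49 mmol/kg

CA = 2.49 mmol/kg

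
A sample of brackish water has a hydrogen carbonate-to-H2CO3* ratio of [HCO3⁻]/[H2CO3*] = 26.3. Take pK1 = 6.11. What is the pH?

From K1 = [H⁺][HCO3⁻]/[H2CO3*]:  pH = pK1 + log₁₀([HCO3⁻]/[H2CO3*])
log₁₀(26.3) = +1.420
pH = 6.11 + (+1.420) = 7.53

pH = 7.53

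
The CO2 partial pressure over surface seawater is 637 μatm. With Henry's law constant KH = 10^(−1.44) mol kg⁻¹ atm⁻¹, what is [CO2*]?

KH = 10^(−1.44) = 3.631×10^-2 mol kg⁻¹ atm⁻¹
[CO2*] = KH · pCO2 = 3.631×10^-2 × 637×10^-6 atm = 2.31×10^-5 mol/kg

[CO2*] = 23.1 μmol/kg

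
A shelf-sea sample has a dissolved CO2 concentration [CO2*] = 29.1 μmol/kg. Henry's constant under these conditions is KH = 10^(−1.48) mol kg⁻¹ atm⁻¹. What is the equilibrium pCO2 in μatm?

KH = 10^(−1.48) = 3.311×10^-2 mol kg⁻¹ atm⁻¹
pCO2 = [CO2*]/KH = 29.1×10^-6 / 3.311×10^-2 = 8.79×10^-4 atm = 879 μatm

pCO2 = 879 μatm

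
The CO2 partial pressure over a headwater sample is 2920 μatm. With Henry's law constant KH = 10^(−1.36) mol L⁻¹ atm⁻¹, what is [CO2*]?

KH = 10^(−1.36) = 4.365×10^-2 mol L⁻¹ atm⁻¹
[CO2*] = KH · pCO2 = 4.365×10^-2 × 2920×10^-6 atm = 1.27×10^-4 mol/L

[CO2*] = 127 μmol/L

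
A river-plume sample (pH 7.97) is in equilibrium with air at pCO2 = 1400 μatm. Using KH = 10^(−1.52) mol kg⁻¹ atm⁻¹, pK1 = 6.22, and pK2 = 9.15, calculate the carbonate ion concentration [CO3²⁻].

[CO3²⁻] = 0.157 mmol/kg

[CO2*] = KH · pCO2 = 10^(−1.52) × 1400×10^-6 = 4.228×10^-5 mol/kg
α₀ = 1/(1 + K1/[H⁺] + K1K2/[H⁺]²) = 1/(1 + 10^+1.75 + 10^+0.57) = 0.01641
DIC = [CO2*]/α₀ = 4.228×10^-5 / 0.01641 = 2.577 mmol/kg
[CO3²⁻] = α₂·DIC; α₂ = 0.06096, so [CO3²⁻] = 0.06096 × 2.577 = 0.157 mmol/kg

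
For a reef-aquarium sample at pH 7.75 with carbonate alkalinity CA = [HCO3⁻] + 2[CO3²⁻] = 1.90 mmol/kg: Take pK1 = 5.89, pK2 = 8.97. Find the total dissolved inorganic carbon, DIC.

DIC = 1.82 mmol/kg

CA = [HCO3⁻] + 2[CO3²⁻] = (α₁ + 2α₂)·DIC
At pH 7.75: [H⁺]/K1 = 10^-1.86 = 0.013804, K2/[H⁺] = 10^-1.22 = 0.060256
α₁ = 1/(1 + 0.013804 + 0.060256) = 1/1.0741 = 0.9310; α₂ = α₁·K2/[H⁺] = 0.05610
α₁ + 2α₂ = 1.0432
DIC = CA / (α₁ + 2α₂) = 1.90 / 1.0432 = 1.82 mmol/kg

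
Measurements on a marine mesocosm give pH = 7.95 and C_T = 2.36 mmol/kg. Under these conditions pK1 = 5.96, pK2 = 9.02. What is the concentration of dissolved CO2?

[CO2*] = 0.0220 mmol/kg

α₀ = 1 / (1 + K1/[H⁺] + K1K2/[H⁺]²) = 1 / (1 + 10^+1.99 + 10^+0.92)
   = 1 / (1 + 97.724 + 8.3176) = 1/107.04 = 0.009342
[CO2*] = α₀ × DIC = 0.009342 × 2.36 = 0.0220 mmol/kg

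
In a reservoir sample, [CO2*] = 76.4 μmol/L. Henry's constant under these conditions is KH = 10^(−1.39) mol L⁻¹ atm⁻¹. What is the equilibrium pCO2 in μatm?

KH = 10^(−1.39) = 4.074×10^-2 mol L⁻¹ atm⁻¹
pCO2 = [CO2*]/KH = 76.4×10^-6 / 4.074×10^-2 = 1.88×10^-3 atm = 1880 μatm

pCO2 = 1880 μatm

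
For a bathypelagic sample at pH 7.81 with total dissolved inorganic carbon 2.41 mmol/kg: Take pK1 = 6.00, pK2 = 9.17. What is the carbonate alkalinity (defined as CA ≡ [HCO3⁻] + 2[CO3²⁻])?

CA = [HCO3⁻] + 2[CO3²⁻] = (α₁ + 2α₂)·DIC
At pH 7.81: [H⁺]/K1 = 10^-1.81 = 0.015488, K2/[H⁺] = 10^-1.36 = 0.043652
α₁ = 1/(1 + 0.015488 + 0.043652) = 1/1.0591 = 0.9442; α₂ = α₁·K2/[H⁺] = 0.04121
α₁ + 2α₂ = 1.0266
CA = 1.0266 × 2.41 = 2.47 mmol/kg

CA = 2.47 mmol/kg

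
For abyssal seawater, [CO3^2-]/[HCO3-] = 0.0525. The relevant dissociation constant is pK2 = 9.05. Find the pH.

pH = 7.77

From K2 = [H⁺][CO3^2-]/[HCO3-]:  pH = pK2 + log₁₀([CO3^2-]/[HCO3-])
log₁₀(0.0525) = -1.280
pH = 9.05 + (-1.280) = 7.77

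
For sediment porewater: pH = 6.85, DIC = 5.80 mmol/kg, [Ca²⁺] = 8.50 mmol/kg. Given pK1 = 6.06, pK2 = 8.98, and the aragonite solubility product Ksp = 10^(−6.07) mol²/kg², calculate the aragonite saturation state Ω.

Ω = 0.367

α₂ = 1 / (1 + [H⁺]/K2 + [H⁺]²/(K1K2)) = 1 / (1 + 10^+2.13 + 10^+1.34)
   = 1 / (1 + 134.90 + 21.878) = 1/157.77 = 0.006338
[CO3²⁻] = α₂ × DIC = 0.006338 × 5.80 = 0.03676 mmol/kg
Ksp = 10^(−6.07) = 8.511×10^-7
Ω = [Ca²⁺][CO3²⁻]/Ksp = (8.50×10^-3)(3.676×10^-5) / 8.511×10^-7 = 0.367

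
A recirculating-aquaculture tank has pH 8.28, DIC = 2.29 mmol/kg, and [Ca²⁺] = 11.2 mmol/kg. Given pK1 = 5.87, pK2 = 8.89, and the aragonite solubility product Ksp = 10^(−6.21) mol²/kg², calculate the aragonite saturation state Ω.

α₂ = 1 / (1 + [H⁺]/K2 + [H⁺]²/(K1K2)) = 1 / (1 + 10^+0.61 + 10^-1.80)
   = 1 / (1 + 4.0738 + 0.015849) = 1/5.0897 = 0.1965
[CO3²⁻] = α₂ × DIC = 0.1965 × 2.29 = 0.4499 mmol/kg
Ksp = 10^(−6.21) = 6.166×10^-7
Ω = [Ca²⁺][CO3²⁻]/Ksp = (11.2×10^-3)(4.499×10^-4) / 6.166×10^-7 = 8.17

Ω = 8.17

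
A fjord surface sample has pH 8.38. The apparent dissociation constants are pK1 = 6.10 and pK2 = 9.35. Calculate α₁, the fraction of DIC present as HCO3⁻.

α₁ = 1 / (1 + [H⁺]/K1 + K2/[H⁺]) = 1 / (1 + 10^-2.28 + 10^-0.97)
   = 1 / (1 + 0.0052481 + 0.10715) = 1/1.1124 = 0.8990

α₁ = 0.899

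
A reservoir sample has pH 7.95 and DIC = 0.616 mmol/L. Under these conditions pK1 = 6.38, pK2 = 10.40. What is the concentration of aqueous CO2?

α₀ = 1 / (1 + K1/[H⁺] + K1K2/[H⁺]²) = 1 / (1 + 10^+1.57 + 10^-0.88)
   = 1 / (1 + 37.154 + 0.13183) = 1/38.285 = 0.02612
[CO2*] = α₀ × DIC = 0.02612 × 0.616 = 0.0161 mmol/L = 16.1 μmol/L

[CO2*] = 16.1 μmol/L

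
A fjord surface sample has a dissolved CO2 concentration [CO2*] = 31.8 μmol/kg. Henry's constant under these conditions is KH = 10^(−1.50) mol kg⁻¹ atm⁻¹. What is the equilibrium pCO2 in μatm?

KH = 10^(−1.50) = 3.162×10^-2 mol kg⁻¹ atm⁻¹
pCO2 = [CO2*]/KH = 31.8×10^-6 / 3.162×10^-2 = 1.01×10^-3 atm = 1010 μatm

pCO2 = 1010 μatm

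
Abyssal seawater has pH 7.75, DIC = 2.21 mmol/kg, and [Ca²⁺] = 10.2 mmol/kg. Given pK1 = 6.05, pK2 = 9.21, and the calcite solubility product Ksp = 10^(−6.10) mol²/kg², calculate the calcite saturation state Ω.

α₂ = 1 / (1 + [H⁺]/K2 + [H⁺]²/(K1K2)) = 1 / (1 + 10^+1.46 + 10^-0.24)
   = 1 / (1 + 28.840 + 0.57544) = 1/30.416 = 0.03288
[CO3²⁻] = α₂ × DIC = 0.03288 × 2.21 = 0.07266 mmol/kg
Ksp = 10^(−6.10) = 7.943×10^-7
Ω = [Ca²⁺][CO3²⁻]/Ksp = (10.2×10^-3)(7.266×10^-5) / 7.943×10^-7 = 0.933

Ω = 0.933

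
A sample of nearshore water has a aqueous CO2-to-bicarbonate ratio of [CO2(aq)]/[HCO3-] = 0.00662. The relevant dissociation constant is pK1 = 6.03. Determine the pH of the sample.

From K1 = [H⁺][HCO3-]/[CO2(aq)]:  pH = pK1 − log₁₀([CO2(aq)]/[HCO3-])
log₁₀(0.00662) = -2.179
pH = 6.03 − (-2.179) = 8.21

pH = 8.21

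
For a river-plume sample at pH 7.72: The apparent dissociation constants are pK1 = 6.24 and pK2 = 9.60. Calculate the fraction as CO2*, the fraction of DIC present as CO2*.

α₀ = 0.0316

α₀ = 1 / (1 + K1/[H⁺] + K1K2/[H⁺]²) = 1 / (1 + 10^+1.48 + 10^-0.40)
   = 1 / (1 + 30.200 + 0.39811) = 1/31.598 = 0.03165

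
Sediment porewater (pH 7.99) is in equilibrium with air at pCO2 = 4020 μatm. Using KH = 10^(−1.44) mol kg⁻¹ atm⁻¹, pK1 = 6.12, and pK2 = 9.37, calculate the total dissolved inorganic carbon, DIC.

DIC = 11.4 mmol/kg

[CO2*] = KH · pCO2 = 10^(−1.44) × 4020×10^-6 = 1.460×10^-4 mol/kg
α₀ = 1/(1 + K1/[H⁺] + K1K2/[H⁺]²) = 1/(1 + 10^+1.87 + 10^+0.49) = 0.01278
DIC = [CO2*]/α₀ = 1.460×10^-4 / 0.01278 = 11.4 mmol/kg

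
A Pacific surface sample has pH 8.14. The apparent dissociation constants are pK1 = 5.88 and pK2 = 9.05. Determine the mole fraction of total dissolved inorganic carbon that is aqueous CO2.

α₀ = 0.00487

α₀ = 1 / (1 + K1/[H⁺] + K1K2/[H⁺]²) = 1 / (1 + 10^+2.26 + 10^+1.35)
   = 1 / (1 + 181.97 + 22.387) = 1/205.36 = 0.004870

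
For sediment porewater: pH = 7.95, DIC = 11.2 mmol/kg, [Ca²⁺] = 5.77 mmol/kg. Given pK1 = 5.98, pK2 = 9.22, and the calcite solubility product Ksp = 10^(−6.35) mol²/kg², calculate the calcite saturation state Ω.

Ω = 7.30

α₂ = 1 / (1 + [H⁺]/K2 + [H⁺]²/(K1K2)) = 1 / (1 + 10^+1.27 + 10^-0.70)
   = 1 / (1 + 18.621 + 0.19953) = 1/19.820 = 0.05045
[CO3²⁻] = α₂ × DIC = 0.05045 × 11.2 = 0.5651 mmol/kg
Ksp = 10^(−6.35) = 4.467×10^-7
Ω = [Ca²⁺][CO3²⁻]/Ksp = (5.77×10^-3)(5.651×10^-4) / 4.467×10^-7 = 7.30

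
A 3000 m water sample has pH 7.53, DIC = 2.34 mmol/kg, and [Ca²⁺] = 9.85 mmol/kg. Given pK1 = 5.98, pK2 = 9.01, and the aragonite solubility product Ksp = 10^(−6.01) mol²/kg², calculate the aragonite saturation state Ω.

α₂ = 1 / (1 + [H⁺]/K2 + [H⁺]²/(K1K2)) = 1 / (1 + 10^+1.48 + 10^-0.07)
   = 1 / (1 + 30.200 + 0.85114) = 1/32.051 = 0.03120
[CO3²⁻] = α₂ × DIC = 0.03120 × 2.34 = 0.07301 mmol/kg
Ksp = 10^(−6.01) = 9.772×10^-7
Ω = [Ca²⁺][CO3²⁻]/Ksp = (9.85×10^-3)(7.301×10^-5) / 9.772×10^-7 = 0.736

Ω = 0.736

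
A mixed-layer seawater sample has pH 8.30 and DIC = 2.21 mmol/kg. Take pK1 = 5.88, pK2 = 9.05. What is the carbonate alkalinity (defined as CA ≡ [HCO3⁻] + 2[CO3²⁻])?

CA = [HCO3⁻] + 2[CO3²⁻] = (α₁ + 2α₂)·DIC
At pH 8.30: [H⁺]/K1 = 10^-2.42 = 0.0038019, K2/[H⁺] = 10^-0.75 = 0.17783
α₁ = 1/(1 + 0.0038019 + 0.17783) = 1/1.1816 = 0.8463; α₂ = α₁·K2/[H⁺] = 0.1505
α₁ + 2α₂ = 1.1473
CA = 1.1473 × 2.21 = 2.54 mmol/kg

CA = 2.54 mmol/kg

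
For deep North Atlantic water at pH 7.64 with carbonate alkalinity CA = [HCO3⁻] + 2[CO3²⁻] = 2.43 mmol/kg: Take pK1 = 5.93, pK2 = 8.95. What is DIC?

CA = [HCO3⁻] + 2[CO3²⁻] = (α₁ + 2α₂)·DIC
At pH 7.64: [H⁺]/K1 = 10^-1.71 = 0.019498, K2/[H⁺] = 10^-1.31 = 0.048978
α₁ = 1/(1 + 0.019498 + 0.048978) = 1/1.0685 = 0.9359; α₂ = α₁·K2/[H⁺] = 0.04584
α₁ + 2α₂ = 1.0276
DIC = CA / (α₁ + 2α₂) = 2.43 / 1.0276 = 2.36 mmol/kg

DIC = 2.36 mmol/kg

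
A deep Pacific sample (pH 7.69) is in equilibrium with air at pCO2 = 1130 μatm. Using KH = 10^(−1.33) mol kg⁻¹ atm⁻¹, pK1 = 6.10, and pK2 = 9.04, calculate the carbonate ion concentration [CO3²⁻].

[CO3²⁻] = 0.0918 mmol/kg

[CO2*] = KH · pCO2 = 10^(−1.33) × 1130×10^-6 = 5.285×10^-5 mol/kg
α₀ = 1/(1 + K1/[H⁺] + K1K2/[H⁺]²) = 1/(1 + 10^+1.59 + 10^+0.24) = 0.02401
DIC = [CO2*]/α₀ = 5.285×10^-5 / 0.02401 = 2.201 mmol/kg
[CO3²⁻] = α₂·DIC; α₂ = 0.04173, so [CO3²⁻] = 0.04173 × 2.201 = 0.0918 mmol/kg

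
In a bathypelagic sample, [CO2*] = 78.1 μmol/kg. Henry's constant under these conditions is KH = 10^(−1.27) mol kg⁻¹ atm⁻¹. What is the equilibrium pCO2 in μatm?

KH = 10^(−1.27) = 5.370×10^-2 mol kg⁻¹ atm⁻¹
pCO2 = [CO2*]/KH = 78.1×10^-6 / 5.370×10^-2 = 1.45×10^-3 atm = 1450 μatm

pCO2 = 1450 μatm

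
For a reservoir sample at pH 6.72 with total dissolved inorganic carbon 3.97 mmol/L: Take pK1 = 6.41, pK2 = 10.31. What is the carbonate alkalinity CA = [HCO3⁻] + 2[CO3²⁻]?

CA = [HCO3⁻] + 2[CO3²⁻] = (α₁ + 2α₂)·DIC
At pH 6.72: [H⁺]/K1 = 10^-0.31 = 0.48978, K2/[H⁺] = 10^-3.59 = 0.00025704
α₁ = 1/(1 + 0.48978 + 0.00025704) = 1/1.4900 = 0.6711; α₂ = α₁·K2/[H⁺] = 0.0001725
α₁ + 2α₂ = 0.6715
CA = 0.6715 × 3.97 = 2.67 mmol/L

CA = 2.67 mmol/L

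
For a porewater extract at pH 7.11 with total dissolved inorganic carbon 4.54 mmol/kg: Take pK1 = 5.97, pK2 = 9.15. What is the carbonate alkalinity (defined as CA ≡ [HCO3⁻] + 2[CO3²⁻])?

CA = 4.27 mmol/kg

CA = [HCO3⁻] + 2[CO3²⁻] = (α₁ + 2α₂)·DIC
At pH 7.11: [H⁺]/K1 = 10^-1.14 = 0.072444, K2/[H⁺] = 10^-2.04 = 0.0091201
α₁ = 1/(1 + 0.072444 + 0.0091201) = 1/1.0816 = 0.9246; α₂ = α₁·K2/[H⁺] = 0.008432
α₁ + 2α₂ = 0.9415
CA = 0.9415 × 4.54 = 4.27 mmol/kg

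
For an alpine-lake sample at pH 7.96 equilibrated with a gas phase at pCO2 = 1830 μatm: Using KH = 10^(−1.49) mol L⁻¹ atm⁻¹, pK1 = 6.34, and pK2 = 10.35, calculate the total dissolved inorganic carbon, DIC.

DIC = 2.54 mmol/L

[CO2*] = KH · pCO2 = 10^(−1.49) × 1830×10^-6 = 5.922×10^-5 mol/L
α₀ = 1/(1 + K1/[H⁺] + K1K2/[H⁺]²) = 1/(1 + 10^+1.62 + 10^-0.77) = 0.02333
DIC = [CO2*]/α₀ = 5.922×10^-5 / 0.02333 = 2.54 mmol/L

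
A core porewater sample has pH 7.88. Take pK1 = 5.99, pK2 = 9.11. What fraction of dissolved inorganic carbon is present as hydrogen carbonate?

α₁ = 0.933

α₁ = 1 / (1 + [H⁺]/K1 + K2/[H⁺]) = 1 / (1 + 10^-1.89 + 10^-1.23)
   = 1 / (1 + 0.012882 + 0.058884) = 1/1.0718 = 0.9330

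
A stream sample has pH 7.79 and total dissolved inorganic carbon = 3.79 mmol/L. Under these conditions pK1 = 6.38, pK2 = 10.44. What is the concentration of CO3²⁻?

α₂ = 1 / (1 + [H⁺]/K2 + [H⁺]²/(K1K2)) = 1 / (1 + 10^+2.65 + 10^+1.24)
   = 1 / (1 + 446.68 + 17.378) = 1/465.06 = 0.002150
[CO3²⁻] = α₂ × DIC = 0.002150 × 3.79 = 0.00815 mmol/L = 8.15 μmol/L

[CO3²⁻] = 8.15 μmol/L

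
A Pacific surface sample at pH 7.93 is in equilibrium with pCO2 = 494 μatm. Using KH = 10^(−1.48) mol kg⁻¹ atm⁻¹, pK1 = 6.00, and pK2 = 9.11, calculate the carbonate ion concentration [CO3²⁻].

[CO2*] = KH · pCO2 = 10^(−1.48) × 494×10^-6 = 1.636×10^-5 mol/kg
α₀ = 1/(1 + K1/[H⁺] + K1K2/[H⁺]²) = 1/(1 + 10^+1.93 + 10^+0.75) = 0.01090
DIC = [CO2*]/α₀ = 1.636×10^-5 / 0.01090 = 1.501 mmol/kg
[CO3²⁻] = α₂·DIC; α₂ = 0.06130, so [CO3²⁻] = 0.06130 × 1.501 = 0.0920 mmol/kg

[CO3²⁻] = 0.0920 mmol/kg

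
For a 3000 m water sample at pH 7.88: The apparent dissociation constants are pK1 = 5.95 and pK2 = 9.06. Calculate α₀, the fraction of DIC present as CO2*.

α₀ = 1 / (1 + K1/[H⁺] + K1K2/[H⁺]²) = 1 / (1 + 10^+1.93 + 10^+0.75)
   = 1 / (1 + 85.114 + 5.6234) = 1/91.737 = 0.01090

α₀ = 0.0109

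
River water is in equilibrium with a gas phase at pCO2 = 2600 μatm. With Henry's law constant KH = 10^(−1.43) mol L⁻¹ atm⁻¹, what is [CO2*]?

KH = 10^(−1.43) = 3.715×10^-2 mol L⁻¹ atm⁻¹
[CO2*] = KH · pCO2 = 3.715×10^-2 × 2600×10^-6 atm = 9.66×10^-5 mol/L

[CO2*] = 96.6 μmol/L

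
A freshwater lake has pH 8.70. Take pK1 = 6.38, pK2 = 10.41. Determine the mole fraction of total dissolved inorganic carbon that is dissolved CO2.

α₀ = 1 / (1 + K1/[H⁺] + K1K2/[H⁺]²) = 1 / (1 + 10^+2.32 + 10^+0.61)
   = 1 / (1 + 208.93 + 4.0738) = 1/214.00 = 0.004673

α₀ = 0.00467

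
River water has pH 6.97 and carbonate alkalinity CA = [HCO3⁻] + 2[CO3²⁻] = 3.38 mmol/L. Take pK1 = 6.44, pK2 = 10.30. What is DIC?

DIC = 4.37 mmol/L

CA = [HCO3⁻] + 2[CO3²⁻] = (α₁ + 2α₂)·DIC
At pH 6.97: [H⁺]/K1 = 10^-0.53 = 0.29512, K2/[H⁺] = 10^-3.33 = 0.00046774
α₁ = 1/(1 + 0.29512 + 0.00046774) = 1/1.2956 = 0.7718; α₂ = α₁·K2/[H⁺] = 0.0003610
α₁ + 2α₂ = 0.7726
DIC = CA / (α₁ + 2α₂) = 3.38 / 0.7726 = 4.37 mmol/L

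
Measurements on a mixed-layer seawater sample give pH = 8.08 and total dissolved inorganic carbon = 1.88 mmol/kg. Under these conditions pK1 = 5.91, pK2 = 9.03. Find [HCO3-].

α₁ = 1 / (1 + [H⁺]/K1 + K2/[H⁺]) = 1 / (1 + 10^-2.17 + 10^-0.95)
   = 1 / (1 + 0.0067608 + 0.11220) = 1/1.1190 = 0.8937
[HCO3⁻] = α₁ × DIC = 0.8937 × 1.88 = 1.68 mmol/kg

[HCO3⁻] = 1.68 mmol/kg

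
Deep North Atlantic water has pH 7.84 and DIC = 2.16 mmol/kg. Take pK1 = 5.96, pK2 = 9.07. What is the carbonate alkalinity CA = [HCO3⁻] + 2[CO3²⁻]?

CA = 2.25 mmol/kg

CA = [HCO3⁻] + 2[CO3²⁻] = (α₁ + 2α₂)·DIC
At pH 7.84: [H⁺]/K1 = 10^-1.88 = 0.013183, K2/[H⁺] = 10^-1.23 = 0.058884
α₁ = 1/(1 + 0.013183 + 0.058884) = 1/1.0721 = 0.9328; α₂ = α₁·K2/[H⁺] = 0.05493
α₁ + 2α₂ = 1.0426
CA = 1.0426 × 2.16 = 2.25 mmol/kg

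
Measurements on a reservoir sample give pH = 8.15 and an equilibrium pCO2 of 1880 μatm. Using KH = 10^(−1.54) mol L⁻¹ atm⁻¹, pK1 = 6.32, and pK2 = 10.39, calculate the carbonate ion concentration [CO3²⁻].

[CO2*] = KH · pCO2 = 10^(−1.54) × 1880×10^-6 = 5.422×10^-5 mol/L
α₀ = 1/(1 + K1/[H⁺] + K1K2/[H⁺]²) = 1/(1 + 10^+1.83 + 10^-0.41) = 0.01449
DIC = [CO2*]/α₀ = 5.422×10^-5 / 0.01449 = 3.741 mmol/L
[CO3²⁻] = α₂·DIC; α₂ = 0.005639, so [CO3²⁻] = 0.005639 × 3.741 = 0.0211 mmol/L

[CO3²⁻] = 0.0211 mmol/L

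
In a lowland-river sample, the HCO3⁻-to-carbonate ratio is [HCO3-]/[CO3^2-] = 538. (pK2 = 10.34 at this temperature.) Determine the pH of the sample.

pH = 7.61

From K2 = [H⁺][CO3^2-]/[HCO3-]:  pH = pK2 − log₁₀([HCO3-]/[CO3^2-])
log₁₀(538) = +2.731
pH = 10.34 − (+2.731) = 7.61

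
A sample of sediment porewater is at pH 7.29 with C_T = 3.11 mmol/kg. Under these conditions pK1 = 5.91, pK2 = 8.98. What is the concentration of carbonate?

α₂ = 1 / (1 + [H⁺]/K2 + [H⁺]²/(K1K2)) = 1 / (1 + 10^+1.69 + 10^+0.31)
   = 1 / (1 + 48.978 + 2.0417) = 1/52.020 = 0.01922
[CO3²⁻] = α₂ × DIC = 0.01922 × 3.11 = 0.0598 mmol/kg

[CO3²⁻] = 0.0598 mmol/kg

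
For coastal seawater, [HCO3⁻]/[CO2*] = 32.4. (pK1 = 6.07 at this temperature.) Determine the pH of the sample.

pH = 7.58

From K1 = [H⁺][HCO3⁻]/[CO2*]:  pH = pK1 + log₁₀([HCO3⁻]/[CO2*])
log₁₀(32.4) = +1.511
pH = 6.07 + (+1.511) = 7.58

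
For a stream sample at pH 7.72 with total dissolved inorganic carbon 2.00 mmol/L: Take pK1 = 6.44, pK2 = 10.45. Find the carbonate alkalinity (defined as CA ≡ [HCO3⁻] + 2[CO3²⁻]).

CA = [HCO3⁻] + 2[CO3²⁻] = (α₁ + 2α₂)·DIC
At pH 7.72: [H⁺]/K1 = 10^-1.28 = 0.052481, K2/[H⁺] = 10^-2.73 = 0.0018621
α₁ = 1/(1 + 0.052481 + 0.0018621) = 1/1.0543 = 0.9485; α₂ = α₁·K2/[H⁺] = 0.001766
α₁ + 2α₂ = 0.9520
CA = 0.9520 × 2.00 = 1.90 mmol/L

CA = 1.90 mmol/L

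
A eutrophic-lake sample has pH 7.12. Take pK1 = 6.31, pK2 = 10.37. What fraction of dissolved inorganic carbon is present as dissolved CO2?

α₀ = 0.134

α₀ = 1 / (1 + K1/[H⁺] + K1K2/[H⁺]²) = 1 / (1 + 10^+0.81 + 10^-2.44)
   = 1 / (1 + 6.4565 + 0.0036308) = 1/7.4602 = 0.1340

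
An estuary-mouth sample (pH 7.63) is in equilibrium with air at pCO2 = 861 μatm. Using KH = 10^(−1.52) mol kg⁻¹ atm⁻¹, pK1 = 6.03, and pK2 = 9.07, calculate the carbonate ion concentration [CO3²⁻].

[CO3²⁻] = 0.0376 mmol/kg

[CO2*] = KH · pCO2 = 10^(−1.52) × 861×10^-6 = 2.600×10^-5 mol/kg
α₀ = 1/(1 + K1/[H⁺] + K1K2/[H⁺]²) = 1/(1 + 10^+1.60 + 10^+0.16) = 0.02367
DIC = [CO2*]/α₀ = 2.600×10^-5 / 0.02367 = 1.099 mmol/kg
[CO3²⁻] = α₂·DIC; α₂ = 0.03421, so [CO3²⁻] = 0.03421 × 1.099 = 0.0376 mmol/kg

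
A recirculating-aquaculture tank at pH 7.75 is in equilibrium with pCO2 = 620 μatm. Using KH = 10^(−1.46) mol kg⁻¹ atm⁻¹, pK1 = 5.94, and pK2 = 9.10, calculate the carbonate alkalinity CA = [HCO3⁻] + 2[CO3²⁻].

CA = 1.51 mmol/kg

[CO2*] = KH · pCO2 = 10^(−1.46) × 620×10^-6 = 2.150×10^-5 mol/kg
α₀ = 1/(1 + K1/[H⁺] + K1K2/[H⁺]²) = 1/(1 + 10^+1.81 + 10^+0.46) = 0.01461
DIC = [CO2*]/α₀ = 2.150×10^-5 / 0.01461 = 1.472 mmol/kg
CA = (α₁ + 2α₂)·DIC = (0.9433 + 2×0.04213) × 1.472 = 1.51 mmol/kg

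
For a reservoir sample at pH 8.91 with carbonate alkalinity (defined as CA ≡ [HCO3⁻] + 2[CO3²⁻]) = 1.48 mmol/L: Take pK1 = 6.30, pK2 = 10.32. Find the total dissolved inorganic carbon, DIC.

DIC = 1.43 mmol/L

CA = [HCO3⁻] + 2[CO3²⁻] = (α₁ + 2α₂)·DIC
At pH 8.91: [H⁺]/K1 = 10^-2.61 = 0.0024547, K2/[H⁺] = 10^-1.41 = 0.038905
α₁ = 1/(1 + 0.0024547 + 0.038905) = 1/1.0414 = 0.9603; α₂ = α₁·K2/[H⁺] = 0.03736
α₁ + 2α₂ = 1.0350
DIC = CA / (α₁ + 2α₂) = 1.48 / 1.0350 = 1.43 mmol/L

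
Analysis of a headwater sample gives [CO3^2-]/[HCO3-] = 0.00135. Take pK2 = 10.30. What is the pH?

pH = 7.43

From K2 = [H⁺][CO3^2-]/[HCO3-]:  pH = pK2 + log₁₀([CO3^2-]/[HCO3-])
log₁₀(0.00135) = -2.870
pH = 10.30 + (-2.870) = 7.43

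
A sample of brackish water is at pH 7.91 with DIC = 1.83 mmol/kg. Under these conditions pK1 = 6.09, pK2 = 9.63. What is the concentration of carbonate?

α₂ = 1 / (1 + [H⁺]/K2 + [H⁺]²/(K1K2)) = 1 / (1 + 10^+1.72 + 10^-0.10)
   = 1 / (1 + 52.481 + 0.79433) = 1/54.275 = 0.01842
[CO3²⁻] = α₂ × DIC = 0.01842 × 1.83 = 0.0337 mmol/kg

[CO3²⁻] = 0.0337 mmol/kg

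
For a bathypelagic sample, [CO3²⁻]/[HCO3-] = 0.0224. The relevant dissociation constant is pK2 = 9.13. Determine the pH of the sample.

From K2 = [H⁺][CO3²⁻]/[HCO3-]:  pH = pK2 + log₁₀([CO3²⁻]/[HCO3-])
log₁₀(0.0224) = -1.650
pH = 9.13 + (-1.650) = 7.48

pH = 7.48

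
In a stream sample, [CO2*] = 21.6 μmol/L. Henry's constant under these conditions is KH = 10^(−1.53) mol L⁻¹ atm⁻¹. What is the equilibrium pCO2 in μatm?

pCO2 = 732 μatm

KH = 10^(−1.53) = 2.951×10^-2 mol L⁻¹ atm⁻¹
pCO2 = [CO2*]/KH = 21.6×10^-6 / 2.951×10^-2 = 7.32×10^-4 atm = 732 μatm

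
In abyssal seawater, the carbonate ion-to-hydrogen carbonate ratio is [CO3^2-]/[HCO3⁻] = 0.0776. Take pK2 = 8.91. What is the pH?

pH = 7.80

From K2 = [H⁺][CO3^2-]/[HCO3⁻]:  pH = pK2 + log₁₀([CO3^2-]/[HCO3⁻])
log₁₀(0.0776) = -1.110
pH = 8.91 + (-1.110) = 7.80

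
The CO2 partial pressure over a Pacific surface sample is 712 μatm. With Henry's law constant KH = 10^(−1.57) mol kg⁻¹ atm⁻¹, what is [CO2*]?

[CO2*] = 19.2 μmol/kg

KH = 10^(−1.57) = 2.692×10^-2 mol kg⁻¹ atm⁻¹
[CO2*] = KH · pCO2 = 2.692×10^-2 × 712×10^-6 atm = 1.92×10^-5 mol/kg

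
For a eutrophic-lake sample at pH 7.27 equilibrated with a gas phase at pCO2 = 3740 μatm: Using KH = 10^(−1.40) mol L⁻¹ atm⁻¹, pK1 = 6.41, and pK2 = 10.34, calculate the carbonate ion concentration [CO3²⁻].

[CO3²⁻] = 0.918 μmol/L

[CO2*] = KH · pCO2 = 10^(−1.40) × 3740×10^-6 = 1.489×10^-4 mol/L
α₀ = 1/(1 + K1/[H⁺] + K1K2/[H⁺]²) = 1/(1 + 10^+0.86 + 10^-2.21) = 0.1212
DIC = [CO2*]/α₀ = 1.489×10^-4 / 0.1212 = 1.228 mmol/L
[CO3²⁻] = α₂·DIC; α₂ = 0.0007473, so [CO3²⁻] = 0.0007473 × 1.228 = 0.000918 mmol/L = 0.918 μmol/L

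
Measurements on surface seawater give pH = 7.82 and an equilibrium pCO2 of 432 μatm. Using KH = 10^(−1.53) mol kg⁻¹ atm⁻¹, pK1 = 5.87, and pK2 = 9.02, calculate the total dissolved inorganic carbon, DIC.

DIC = 1.22 mmol/kg

[CO2*] = KH · pCO2 = 10^(−1.53) × 432×10^-6 = 1.275×10^-5 mol/kg
α₀ = 1/(1 + K1/[H⁺] + K1K2/[H⁺]²) = 1/(1 + 10^+1.95 + 10^+0.75) = 0.01044
DIC = [CO2*]/α₀ = 1.275×10^-5 / 0.01044 = 1.22 mmol/kg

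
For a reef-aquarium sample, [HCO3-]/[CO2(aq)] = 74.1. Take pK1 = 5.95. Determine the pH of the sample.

From K1 = [H⁺][HCO3-]/[CO2(aq)]:  pH = pK1 + log₁₀([HCO3-]/[CO2(aq)])
log₁₀(74.1) = +1.870
pH = 5.95 + (+1.870) = 7.82

pH = 7.82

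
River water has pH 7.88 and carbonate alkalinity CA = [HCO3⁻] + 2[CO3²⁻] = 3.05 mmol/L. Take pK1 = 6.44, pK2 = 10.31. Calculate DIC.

CA = [HCO3⁻] + 2[CO3²⁻] = (α₁ + 2α₂)·DIC
At pH 7.88: [H⁺]/K1 = 10^-1.44 = 0.036308, K2/[H⁺] = 10^-2.43 = 0.0037154
α₁ = 1/(1 + 0.036308 + 0.0037154) = 1/1.0400 = 0.9615; α₂ = α₁·K2/[H⁺] = 0.003572
α₁ + 2α₂ = 0.9687
DIC = CA / (α₁ + 2α₂) = 3.05 / 0.9687 = 3.15 mmol/L

DIC = 3.15 mmol/L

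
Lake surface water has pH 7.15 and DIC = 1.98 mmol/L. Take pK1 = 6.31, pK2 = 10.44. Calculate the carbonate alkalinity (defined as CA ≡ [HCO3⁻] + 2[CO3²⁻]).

CA = [HCO3⁻] + 2[CO3²⁻] = (α₁ + 2α₂)·DIC
At pH 7.15: [H⁺]/K1 = 10^-0.84 = 0.14454, K2/[H⁺] = 10^-3.29 = 0.00051286
α₁ = 1/(1 + 0.14454 + 0.00051286) = 1/1.1451 = 0.8733; α₂ = α₁·K2/[H⁺] = 0.0004479
α₁ + 2α₂ = 0.8742
CA = 0.8742 × 1.98 = 1.73 mmol/L

CA = 1.73 mmol/L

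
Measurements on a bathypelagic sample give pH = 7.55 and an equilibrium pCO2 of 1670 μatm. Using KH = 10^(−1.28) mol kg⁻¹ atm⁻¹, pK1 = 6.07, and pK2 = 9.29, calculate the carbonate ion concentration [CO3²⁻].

[CO2*] = KH · pCO2 = 10^(−1.28) × 1670×10^-6 = 8.764×10^-5 mol/kg
α₀ = 1/(1 + K1/[H⁺] + K1K2/[H⁺]²) = 1/(1 + 10^+1.48 + 10^-0.26) = 0.03150
DIC = [CO2*]/α₀ = 8.764×10^-5 / 0.03150 = 2.783 mmol/kg
[CO3²⁻] = α₂·DIC; α₂ = 0.01731, so [CO3²⁻] = 0.01731 × 2.783 = 0.0482 mmol/kg

[CO3²⁻] = 0.0482 mmol/kg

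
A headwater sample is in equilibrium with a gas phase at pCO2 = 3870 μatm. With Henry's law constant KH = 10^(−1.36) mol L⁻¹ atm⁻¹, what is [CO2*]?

KH = 10^(−1.36) = 4.365×10^-2 mol L⁻¹ atm⁻¹
[CO2*] = KH · pCO2 = 4.365×10^-2 × 3870×10^-6 atm = 1.69×10^-4 mol/L

[CO2*] = 169 μmol/L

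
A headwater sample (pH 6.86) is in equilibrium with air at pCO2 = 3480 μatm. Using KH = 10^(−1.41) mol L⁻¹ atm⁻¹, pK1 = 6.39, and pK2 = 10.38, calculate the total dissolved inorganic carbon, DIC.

DIC = 0.535 mmol/L

[CO2*] = KH · pCO2 = 10^(−1.41) × 3480×10^-6 = 1.354×10^-4 mol/L
α₀ = 1/(1 + K1/[H⁺] + K1K2/[H⁺]²) = 1/(1 + 10^+0.47 + 10^-3.05) = 0.2530
DIC = [CO2*]/α₀ = 1.354×10^-4 / 0.2530 = 0.535 mmol/L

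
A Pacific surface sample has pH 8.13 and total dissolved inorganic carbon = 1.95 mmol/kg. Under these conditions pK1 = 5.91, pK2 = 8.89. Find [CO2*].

α₀ = 1 / (1 + K1/[H⁺] + K1K2/[H⁺]²) = 1 / (1 + 10^+2.22 + 10^+1.46)
   = 1 / (1 + 165.96 + 28.840) = 1/195.80 = 0.005107
[CO2*] = α₀ × DIC = 0.005107 × 1.95 = 0.00996 mmol/kg = 9.96 μmol/kg

[CO2*] = 9.96 μmol/kg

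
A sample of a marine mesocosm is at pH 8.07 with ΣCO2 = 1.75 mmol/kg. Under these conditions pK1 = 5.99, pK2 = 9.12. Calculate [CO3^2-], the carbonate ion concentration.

[CO3²⁻] = 0.142 mmol/kg

α₂ = 1 / (1 + [H⁺]/K2 + [H⁺]²/(K1K2)) = 1 / (1 + 10^+1.05 + 10^-1.03)
   = 1 / (1 + 11.220 + 0.093325) = 1/12.314 = 0.08121
[CO3²⁻] = α₂ × DIC = 0.08121 × 1.75 = 0.142 mmol/kg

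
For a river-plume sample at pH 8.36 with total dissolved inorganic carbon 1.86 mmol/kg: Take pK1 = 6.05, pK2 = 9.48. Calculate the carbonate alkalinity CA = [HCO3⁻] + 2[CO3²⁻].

CA = [HCO3⁻] + 2[CO3²⁻] = (α₁ + 2α₂)·DIC
At pH 8.36: [H⁺]/K1 = 10^-2.31 = 0.0048978, K2/[H⁺] = 10^-1.12 = 0.075858
α₁ = 1/(1 + 0.0048978 + 0.075858) = 1/1.0808 = 0.9253; α₂ = α₁·K2/[H⁺] = 0.07019
α₁ + 2α₂ = 1.0657
CA = 1.0657 × 1.86 = 1.98 mmol/kg

CA = 1.98 mmol/kg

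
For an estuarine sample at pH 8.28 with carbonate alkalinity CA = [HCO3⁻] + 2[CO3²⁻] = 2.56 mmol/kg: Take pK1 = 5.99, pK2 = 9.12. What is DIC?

CA = [HCO3⁻] + 2[CO3²⁻] = (α₁ + 2α₂)·DIC
At pH 8.28: [H⁺]/K1 = 10^-2.29 = 0.0051286, K2/[H⁺] = 10^-0.84 = 0.14454
α₁ = 1/(1 + 0.0051286 + 0.14454) = 1/1.1497 = 0.8698; α₂ = α₁·K2/[H⁺] = 0.1257
α₁ + 2α₂ = 1.1213
DIC = CA / (α₁ + 2α₂) = 2.56 / 1.1213 = 2.28 mmol/kg

DIC = 2.28 mmol/kg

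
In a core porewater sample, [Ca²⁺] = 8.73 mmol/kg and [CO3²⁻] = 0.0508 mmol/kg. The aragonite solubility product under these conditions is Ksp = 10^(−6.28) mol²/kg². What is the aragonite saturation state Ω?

Ω = 0.845

Ksp = 10^(−6.28) = 5.248×10^-7
Ω = [Ca²⁺][CO3²⁻]/Ksp = (8.73×10^-3)(0.0508×10^-3) / 5.248×10^-7 = 0.845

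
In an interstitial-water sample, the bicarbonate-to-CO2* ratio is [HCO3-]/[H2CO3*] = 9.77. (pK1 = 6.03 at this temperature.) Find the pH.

pH = 7.02

From K1 = [H⁺][HCO3-]/[H2CO3*]:  pH = pK1 + log₁₀([HCO3-]/[H2CO3*])
log₁₀(9.77) = +0.990
pH = 6.03 + (+0.990) = 7.02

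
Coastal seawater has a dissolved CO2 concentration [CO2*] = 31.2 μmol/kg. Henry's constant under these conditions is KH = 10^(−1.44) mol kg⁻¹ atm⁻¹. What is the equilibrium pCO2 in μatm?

pCO2 = 859 μatm

KH = 10^(−1.44) = 3.631×10^-2 mol kg⁻¹ atm⁻¹
pCO2 = [CO2*]/KH = 31.2×10^-6 / 3.631×10^-2 = 8.59×10^-4 atm = 859 μatm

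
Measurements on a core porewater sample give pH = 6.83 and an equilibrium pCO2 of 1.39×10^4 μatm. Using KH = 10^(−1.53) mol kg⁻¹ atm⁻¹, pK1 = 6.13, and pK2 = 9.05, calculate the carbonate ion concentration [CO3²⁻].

[CO2*] = KH · pCO2 = 10^(−1.53) × 1.39×10^4×10^-6 = 4.102×10^-4 mol/kg
α₀ = 1/(1 + K1/[H⁺] + K1K2/[H⁺]²) = 1/(1 + 10^+0.70 + 10^-1.52) = 0.1655
DIC = [CO2*]/α₀ = 4.102×10^-4 / 0.1655 = 2.479 mmol/kg
[CO3²⁻] = α₂·DIC; α₂ = 0.004998, so [CO3²⁻] = 0.004998 × 2.479 = 0.0124 mmol/kg = 12.4 μmol/kg

[CO3²⁻] = 12.4 μmol/kg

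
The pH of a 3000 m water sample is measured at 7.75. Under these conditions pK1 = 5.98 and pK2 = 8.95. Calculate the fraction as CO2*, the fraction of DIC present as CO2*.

α₀ = 0.0157

α₀ = 1 / (1 + K1/[H⁺] + K1K2/[H⁺]²) = 1 / (1 + 10^+1.77 + 10^+0.57)
   = 1 / (1 + 58.884 + 3.7154) = 1/63.600 = 0.01572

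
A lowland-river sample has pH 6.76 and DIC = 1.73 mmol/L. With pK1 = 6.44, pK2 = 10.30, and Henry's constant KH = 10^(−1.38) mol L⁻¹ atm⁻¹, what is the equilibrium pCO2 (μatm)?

pCO2 = 1.34×10^4 μatm

α₀ = 1 / (1 + K1/[H⁺] + K1K2/[H⁺]²) = 1 / (1 + 10^+0.32 + 10^-3.22)
   = 1 / (1 + 2.0893 + 0.00060256) = 1/3.0899 = 0.3236
[CO2*] = α₀ × DIC = 0.3236 × 1.73 = 0.5599 mmol/L
pCO2 = [CO2*]/KH = 5.599×10^-4 / 4.169×10^-2 = 1.34×10^4 μatm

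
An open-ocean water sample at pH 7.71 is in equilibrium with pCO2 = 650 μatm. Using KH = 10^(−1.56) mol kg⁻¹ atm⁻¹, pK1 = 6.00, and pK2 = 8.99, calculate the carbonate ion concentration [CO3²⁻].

[CO3²⁻] = 0.0482 mmol/kg

[CO2*] = KH · pCO2 = 10^(−1.56) × 650×10^-6 = 1.790×10^-5 mol/kg
α₀ = 1/(1 + K1/[H⁺] + K1K2/[H⁺]²) = 1/(1 + 10^+1.71 + 10^+0.43) = 0.01819
DIC = [CO2*]/α₀ = 1.790×10^-5 / 0.01819 = 0.9842 mmol/kg
[CO3²⁻] = α₂·DIC; α₂ = 0.04896, so [CO3²⁻] = 0.04896 × 0.9842 = 0.0482 mmol/kg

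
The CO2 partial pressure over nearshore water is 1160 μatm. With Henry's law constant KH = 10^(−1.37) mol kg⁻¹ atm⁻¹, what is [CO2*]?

[CO2*] = 49.5 μmol/kg

KH = 10^(−1.37) = 4.266×10^-2 mol kg⁻¹ atm⁻¹
[CO2*] = KH · pCO2 = 4.266×10^-2 × 1160×10^-6 atm = 4.95×10^-5 mol/kg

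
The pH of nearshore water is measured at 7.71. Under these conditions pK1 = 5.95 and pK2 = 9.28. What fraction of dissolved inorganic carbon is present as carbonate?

α₂ = 1 / (1 + [H⁺]/K2 + [H⁺]²/(K1K2)) = 1 / (1 + 10^+1.57 + 10^-0.19)
   = 1 / (1 + 37.154 + 0.64565) = 1/38.799 = 0.02577

α₂ = 0.0258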